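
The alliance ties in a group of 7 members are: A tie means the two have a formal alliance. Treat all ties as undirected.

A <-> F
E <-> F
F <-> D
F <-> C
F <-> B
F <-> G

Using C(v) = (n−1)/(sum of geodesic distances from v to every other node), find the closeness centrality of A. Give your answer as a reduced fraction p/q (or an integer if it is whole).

Distances from A: B:2, C:2, D:2, E:2, F:1, G:2. Sum = 11.
n = 7, so closeness = 6/11.

6/11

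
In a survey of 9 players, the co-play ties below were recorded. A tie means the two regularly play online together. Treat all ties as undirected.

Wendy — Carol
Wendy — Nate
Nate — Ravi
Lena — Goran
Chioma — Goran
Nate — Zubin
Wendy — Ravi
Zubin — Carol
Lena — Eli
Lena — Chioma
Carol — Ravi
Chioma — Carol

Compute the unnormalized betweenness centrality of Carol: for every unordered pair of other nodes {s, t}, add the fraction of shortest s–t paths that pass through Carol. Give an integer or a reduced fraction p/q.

17

Pairs whose geodesics pass through Carol — Chioma–Ravi: 1; Chioma–Nate: 3/3; Chioma–Wendy: 1; Chioma–Zubin: 1; Lena–Ravi: 1; Lena–Nate: 3/3; Lena–Wendy: 1; Lena–Zubin: 1; Eli–Ravi: 1; Eli–Nate: 3/3; Eli–Wendy: 1; Eli–Zubin: 1; Goran–Ravi: 1; Goran–Nate: 3/3 … (+4 more pairs).
All other pairs contribute 0.
Summing the contributions gives betweenness(Carol) = 17.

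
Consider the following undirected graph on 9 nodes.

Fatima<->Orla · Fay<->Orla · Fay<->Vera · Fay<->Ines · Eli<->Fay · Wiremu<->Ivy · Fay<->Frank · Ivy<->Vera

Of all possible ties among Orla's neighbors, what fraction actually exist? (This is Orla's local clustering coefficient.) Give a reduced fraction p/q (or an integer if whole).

0

Orla's neighbors: Fatima and Fay (k = 2).
Possible neighbor pairs: C(2,2) = 1. Edges among them: none → e = 0.
Clustering(Orla) = 0/1.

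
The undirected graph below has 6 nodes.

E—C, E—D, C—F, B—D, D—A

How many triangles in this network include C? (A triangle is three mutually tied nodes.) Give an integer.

C's neighbors are E and F, but none of them are tied to each other, so no triangle contains C.

0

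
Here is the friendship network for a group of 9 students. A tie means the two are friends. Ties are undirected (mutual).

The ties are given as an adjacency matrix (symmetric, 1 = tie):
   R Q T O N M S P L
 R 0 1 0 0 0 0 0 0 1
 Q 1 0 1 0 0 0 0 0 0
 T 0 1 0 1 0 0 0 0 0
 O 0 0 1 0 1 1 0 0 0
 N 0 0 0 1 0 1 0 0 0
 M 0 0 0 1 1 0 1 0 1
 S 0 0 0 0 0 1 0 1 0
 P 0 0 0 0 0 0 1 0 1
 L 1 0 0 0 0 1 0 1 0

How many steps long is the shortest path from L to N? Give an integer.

One shortest route is L – M – N, which uses 2 edges, and L and N are not directly tied, so nothing shorter exists. So d(L,N) = 2.

2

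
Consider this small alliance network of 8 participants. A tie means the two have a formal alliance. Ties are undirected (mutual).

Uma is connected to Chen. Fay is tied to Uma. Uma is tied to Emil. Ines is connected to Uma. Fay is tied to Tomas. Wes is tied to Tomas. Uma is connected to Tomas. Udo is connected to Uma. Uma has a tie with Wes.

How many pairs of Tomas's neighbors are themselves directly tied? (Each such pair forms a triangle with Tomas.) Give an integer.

Tomas's neighbors: Fay, Uma, and Wes.
Neighbor pairs that are themselves tied: Tomas–Fay–Uma; Tomas–Uma–Wes. Each forms one triangle with Tomas, for 2 in total.

2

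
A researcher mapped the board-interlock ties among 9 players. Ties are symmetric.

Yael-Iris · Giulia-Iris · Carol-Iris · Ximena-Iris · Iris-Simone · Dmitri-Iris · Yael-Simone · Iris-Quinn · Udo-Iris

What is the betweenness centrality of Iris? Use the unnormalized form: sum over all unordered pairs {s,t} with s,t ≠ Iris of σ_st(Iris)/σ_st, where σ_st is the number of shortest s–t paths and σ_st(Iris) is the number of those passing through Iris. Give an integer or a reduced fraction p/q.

27

Pairs whose geodesics pass through Iris — Carol–Simone: 1; Carol–Dmitri: 1; Carol–Quinn: 1; Carol–Udo: 1; Carol–Yael: 1; Carol–Ximena: 1; Carol–Giulia: 1; Simone–Dmitri: 1; Simone–Quinn: 1; Simone–Udo: 1; Simone–Ximena: 1; Simone–Giulia: 1; Dmitri–Quinn: 1; Dmitri–Udo: 1 … (+13 more pairs).
All other pairs contribute 0.
Summing the contributions gives betweenness(Iris) = 27.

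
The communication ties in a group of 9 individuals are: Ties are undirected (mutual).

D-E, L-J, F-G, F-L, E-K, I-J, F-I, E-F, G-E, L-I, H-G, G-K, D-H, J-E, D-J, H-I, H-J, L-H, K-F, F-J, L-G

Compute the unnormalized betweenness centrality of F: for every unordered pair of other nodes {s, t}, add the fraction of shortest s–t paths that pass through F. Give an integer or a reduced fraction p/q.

Pairs whose geodesics pass through F — I–E: 1/2; I–G: 1/3; I–K: 1; E–L: 1/3; G–J: 1/4; J–K: 1/2; L–K: 1/2.
All other pairs contribute 0.
Summing the contributions gives betweenness(F) = 41/12.

41/12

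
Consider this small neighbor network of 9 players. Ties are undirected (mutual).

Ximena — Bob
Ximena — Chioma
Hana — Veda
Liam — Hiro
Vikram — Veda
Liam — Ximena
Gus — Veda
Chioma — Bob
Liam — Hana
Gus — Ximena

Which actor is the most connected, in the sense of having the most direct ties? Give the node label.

Degrees — Bob:2, Chioma:2, Gus:2, Hana:2, Hiro:1, Liam:3, Veda:3, Vikram:1, Ximena:4.
The maximum is 4, attained only by Ximena.

Ximena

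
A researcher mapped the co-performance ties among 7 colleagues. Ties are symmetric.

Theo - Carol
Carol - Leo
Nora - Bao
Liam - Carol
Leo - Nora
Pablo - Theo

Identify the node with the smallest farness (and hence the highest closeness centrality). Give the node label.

Farness (sum of distances to all others) for each node — Bao:19, Carol:10, Leo:11, Liam:15, Nora:14, Pablo:18, Theo:13.
The smallest farness is 10, for Carol, so Carol has the highest closeness.

Carol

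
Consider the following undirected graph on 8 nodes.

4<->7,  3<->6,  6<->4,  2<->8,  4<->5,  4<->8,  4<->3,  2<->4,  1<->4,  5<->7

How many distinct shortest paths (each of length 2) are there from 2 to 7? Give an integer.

1

The shortest distance is 2, and the only length-2 path is 2–4–7. So there is exactly 1 shortest path.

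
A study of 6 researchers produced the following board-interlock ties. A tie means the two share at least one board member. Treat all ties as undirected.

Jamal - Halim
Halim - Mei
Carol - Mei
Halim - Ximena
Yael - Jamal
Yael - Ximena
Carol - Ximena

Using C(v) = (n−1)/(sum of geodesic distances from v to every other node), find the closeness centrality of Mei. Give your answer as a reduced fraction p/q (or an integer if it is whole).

5/9

Distances from Mei: Carol:1, Halim:1, Jamal:2, Ximena:2, Yael:3. Sum = 9.
n = 6, so closeness = 5/9.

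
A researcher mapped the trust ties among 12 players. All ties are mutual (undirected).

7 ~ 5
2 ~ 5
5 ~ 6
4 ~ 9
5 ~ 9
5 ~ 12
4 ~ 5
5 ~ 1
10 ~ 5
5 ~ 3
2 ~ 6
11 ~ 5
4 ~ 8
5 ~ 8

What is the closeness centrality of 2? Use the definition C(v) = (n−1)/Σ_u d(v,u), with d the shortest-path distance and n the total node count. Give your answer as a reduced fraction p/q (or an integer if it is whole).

Distances from 2: 1:2, 3:2, 4:2, 5:1, 6:1, 7:2, 8:2, 9:2, 10:2, 11:2, 12:2. Sum = 20.
n = 12, so closeness = 11/20.

11/20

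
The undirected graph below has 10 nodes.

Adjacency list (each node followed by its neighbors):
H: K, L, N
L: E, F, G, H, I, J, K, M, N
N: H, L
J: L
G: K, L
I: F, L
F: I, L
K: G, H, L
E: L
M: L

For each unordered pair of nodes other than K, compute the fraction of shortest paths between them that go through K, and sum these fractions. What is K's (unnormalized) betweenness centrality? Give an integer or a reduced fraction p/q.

Pairs whose geodesics pass through K — G–H: 1/2.
All other pairs contribute 0.
Summing the contributions gives betweenness(K) = 1/2.

1/2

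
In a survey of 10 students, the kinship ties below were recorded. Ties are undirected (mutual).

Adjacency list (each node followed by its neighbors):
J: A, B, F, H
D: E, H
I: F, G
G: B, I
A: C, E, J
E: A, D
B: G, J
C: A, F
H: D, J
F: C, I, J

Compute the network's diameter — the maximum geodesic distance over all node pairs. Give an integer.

4

Eccentricity of each node (its greatest distance to any other): A:3, B:3, C:3, D:4, E:4, F:3, G:4, H:3, I:4, J:2.
The maximum eccentricity is 4, realized for instance by the pair G–D via G – B – J – H – D. So the diameter is 4.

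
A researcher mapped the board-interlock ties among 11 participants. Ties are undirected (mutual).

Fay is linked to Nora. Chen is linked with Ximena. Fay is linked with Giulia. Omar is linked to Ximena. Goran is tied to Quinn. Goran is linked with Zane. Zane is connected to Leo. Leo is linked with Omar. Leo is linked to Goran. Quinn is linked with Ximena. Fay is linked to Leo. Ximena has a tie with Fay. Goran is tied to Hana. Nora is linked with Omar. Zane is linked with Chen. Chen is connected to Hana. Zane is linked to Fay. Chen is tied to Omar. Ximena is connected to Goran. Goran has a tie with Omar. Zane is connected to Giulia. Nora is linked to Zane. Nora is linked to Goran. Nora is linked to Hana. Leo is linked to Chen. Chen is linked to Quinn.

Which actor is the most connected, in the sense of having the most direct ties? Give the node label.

Goran

Degrees — Chen:6, Fay:5, Giulia:2, Goran:7, Hana:3, Leo:5, Nora:5, Omar:5, Quinn:3, Ximena:5, Zane:6.
The maximum is 7, attained only by Goran.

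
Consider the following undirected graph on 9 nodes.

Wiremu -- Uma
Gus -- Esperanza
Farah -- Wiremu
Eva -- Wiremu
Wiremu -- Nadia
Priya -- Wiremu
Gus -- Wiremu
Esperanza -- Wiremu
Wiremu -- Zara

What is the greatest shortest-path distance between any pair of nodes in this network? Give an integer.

2

Eccentricity of each node (its greatest distance to any other): Esperanza:2, Eva:2, Farah:2, Gus:2, Nadia:2, Priya:2, Uma:2, Wiremu:1, Zara:2.
The maximum eccentricity is 2, realized for instance by the pair Priya–Eva via Priya – Wiremu – Eva. So the diameter is 2.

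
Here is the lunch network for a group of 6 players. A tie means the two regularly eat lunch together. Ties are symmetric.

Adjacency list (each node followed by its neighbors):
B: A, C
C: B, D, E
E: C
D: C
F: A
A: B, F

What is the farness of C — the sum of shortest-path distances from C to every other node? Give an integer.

Distances from C: A:2, B:1, D:1, E:1, F:3.
Sum = 2 + 1 + 1 + 1 + 3 = 8.

8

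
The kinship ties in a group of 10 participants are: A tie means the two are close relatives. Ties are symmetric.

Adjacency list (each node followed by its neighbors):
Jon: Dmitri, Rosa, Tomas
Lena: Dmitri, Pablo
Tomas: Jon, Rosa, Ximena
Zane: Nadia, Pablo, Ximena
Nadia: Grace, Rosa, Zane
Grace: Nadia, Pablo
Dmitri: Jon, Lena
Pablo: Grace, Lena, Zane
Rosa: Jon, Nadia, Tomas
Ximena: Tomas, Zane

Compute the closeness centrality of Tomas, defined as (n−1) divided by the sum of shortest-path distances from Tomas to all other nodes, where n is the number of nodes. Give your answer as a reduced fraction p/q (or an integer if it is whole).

Distances from Tomas: Dmitri:2, Grace:3, Jon:1, Lena:3, Nadia:2, Pablo:3, Rosa:1, Ximena:1, Zane:2. Sum = 18.
n = 10, so closeness = 9/18 = 1/2.

1/2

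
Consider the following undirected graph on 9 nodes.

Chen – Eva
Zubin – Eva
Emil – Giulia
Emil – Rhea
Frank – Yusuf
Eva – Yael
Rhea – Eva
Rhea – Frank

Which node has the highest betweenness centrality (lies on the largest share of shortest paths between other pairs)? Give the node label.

Rhea

Unnormalized betweenness of each node: Chen:0, Emil:7, Eva:18, Frank:7, Giulia:0, Rhea:20, Yael:0, Yusuf:0, Zubin:0.
Rhea has the largest value, 20, making it the main broker — the node through which the most shortest paths run.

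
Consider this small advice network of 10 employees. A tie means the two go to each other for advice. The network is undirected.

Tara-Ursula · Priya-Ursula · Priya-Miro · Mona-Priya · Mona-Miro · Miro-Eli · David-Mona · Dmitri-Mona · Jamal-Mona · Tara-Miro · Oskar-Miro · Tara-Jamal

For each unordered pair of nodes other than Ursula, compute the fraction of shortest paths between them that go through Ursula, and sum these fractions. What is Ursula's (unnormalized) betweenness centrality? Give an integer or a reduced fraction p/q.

1/2

Pairs whose geodesics pass through Ursula — Priya–Tara: 1/2.
All other pairs contribute 0.
Summing the contributions gives betweenness(Ursula) = 1/2.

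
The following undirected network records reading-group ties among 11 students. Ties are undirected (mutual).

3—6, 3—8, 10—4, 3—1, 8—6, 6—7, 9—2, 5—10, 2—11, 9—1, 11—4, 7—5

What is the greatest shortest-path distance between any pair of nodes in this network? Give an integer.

5

Eccentricity of each node (its greatest distance to any other): 1:5, 2:5, 3:5, 4:5, 5:5, 6:5, 7:5, 8:5, 9:5, 10:5, 11:5.
The maximum eccentricity is 5, realized for instance by the pair 3–4 via 3 – 6 – 7 – 5 – 10 – 4. So the diameter is 5.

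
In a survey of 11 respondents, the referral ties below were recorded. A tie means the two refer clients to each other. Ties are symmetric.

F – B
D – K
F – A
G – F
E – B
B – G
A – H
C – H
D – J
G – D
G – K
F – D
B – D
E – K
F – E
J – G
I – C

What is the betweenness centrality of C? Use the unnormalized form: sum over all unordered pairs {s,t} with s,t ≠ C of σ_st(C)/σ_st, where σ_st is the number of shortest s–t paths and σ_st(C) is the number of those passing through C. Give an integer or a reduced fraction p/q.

Pairs whose geodesics pass through C — A–I: 1; H–I: 1; I–K: 3/3; I–B: 1; I–J: 2/2; I–G: 1; I–E: 1; I–F: 1; I–D: 1.
All other pairs contribute 0.
Summing the contributions gives betweenness(C) = 9.

9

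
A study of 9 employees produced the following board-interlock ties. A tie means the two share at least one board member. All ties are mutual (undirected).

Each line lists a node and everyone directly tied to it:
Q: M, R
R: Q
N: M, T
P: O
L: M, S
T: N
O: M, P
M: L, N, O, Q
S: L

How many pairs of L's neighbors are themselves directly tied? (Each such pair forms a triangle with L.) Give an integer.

0

L's neighbors are M and S, but none of them are tied to each other, so no triangle contains L.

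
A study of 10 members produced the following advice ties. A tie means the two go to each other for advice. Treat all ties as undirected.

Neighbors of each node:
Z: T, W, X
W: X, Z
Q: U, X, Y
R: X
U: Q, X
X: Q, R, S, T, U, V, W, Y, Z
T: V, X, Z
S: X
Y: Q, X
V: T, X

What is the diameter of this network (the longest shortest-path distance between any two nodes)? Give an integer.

Eccentricity of each node (its greatest distance to any other): Q:2, R:2, S:2, T:2, U:2, V:2, W:2, X:1, Y:2, Z:2.
The maximum eccentricity is 2, realized for instance by the pair V–Z via V – X – Z. So the diameter is 2.

2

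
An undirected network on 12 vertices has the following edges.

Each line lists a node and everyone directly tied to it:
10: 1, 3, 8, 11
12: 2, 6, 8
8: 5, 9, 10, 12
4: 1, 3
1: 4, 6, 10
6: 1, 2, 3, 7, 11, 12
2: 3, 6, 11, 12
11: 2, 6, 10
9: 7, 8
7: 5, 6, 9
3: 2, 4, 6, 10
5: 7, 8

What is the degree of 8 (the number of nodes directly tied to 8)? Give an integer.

4

8 is directly tied to 5, 9, 10, and 12. That is 4 neighbors, so the degree of 8 is 4.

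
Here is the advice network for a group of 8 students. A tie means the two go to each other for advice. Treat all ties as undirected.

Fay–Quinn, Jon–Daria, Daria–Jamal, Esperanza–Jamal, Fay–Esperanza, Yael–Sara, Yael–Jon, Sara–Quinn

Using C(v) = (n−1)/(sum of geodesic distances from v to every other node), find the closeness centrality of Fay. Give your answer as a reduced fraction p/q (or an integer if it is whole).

Distances from Fay: Daria:3, Esperanza:1, Jamal:2, Jon:4, Quinn:1, Sara:2, Yael:3. Sum = 16.
n = 8, so closeness = 7/16.

7/16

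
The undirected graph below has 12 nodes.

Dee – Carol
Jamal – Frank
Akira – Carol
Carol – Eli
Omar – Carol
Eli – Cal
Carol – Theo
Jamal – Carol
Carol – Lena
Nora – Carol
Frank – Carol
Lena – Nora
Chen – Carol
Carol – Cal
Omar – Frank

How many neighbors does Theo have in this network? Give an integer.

Theo is directly tied to Carol. That is 1 neighbor, so the degree of Theo is 1.

1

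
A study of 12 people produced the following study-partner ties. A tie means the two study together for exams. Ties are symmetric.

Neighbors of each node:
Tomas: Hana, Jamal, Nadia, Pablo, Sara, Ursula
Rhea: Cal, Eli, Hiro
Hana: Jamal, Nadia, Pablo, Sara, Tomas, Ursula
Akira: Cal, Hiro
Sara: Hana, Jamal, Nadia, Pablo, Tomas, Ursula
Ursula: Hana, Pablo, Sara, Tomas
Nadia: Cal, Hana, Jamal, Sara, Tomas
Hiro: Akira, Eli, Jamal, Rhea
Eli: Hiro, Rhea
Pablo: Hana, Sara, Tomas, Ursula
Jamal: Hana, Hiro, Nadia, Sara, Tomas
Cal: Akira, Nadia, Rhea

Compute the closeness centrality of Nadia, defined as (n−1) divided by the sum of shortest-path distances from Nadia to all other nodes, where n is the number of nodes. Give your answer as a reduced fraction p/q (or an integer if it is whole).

Distances from Nadia: Akira:2, Cal:1, Eli:3, Hana:1, Hiro:2, Jamal:1, Pablo:2, Rhea:2, Sara:1, Tomas:1, Ursula:2. Sum = 18.
n = 12, so closeness = 11/18.

11/18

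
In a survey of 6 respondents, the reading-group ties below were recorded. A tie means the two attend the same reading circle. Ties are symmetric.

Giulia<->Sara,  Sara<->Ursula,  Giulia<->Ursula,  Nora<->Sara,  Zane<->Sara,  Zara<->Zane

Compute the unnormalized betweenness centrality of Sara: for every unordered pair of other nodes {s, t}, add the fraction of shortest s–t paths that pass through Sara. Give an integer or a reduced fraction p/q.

Pairs whose geodesics pass through Sara — Zane–Ursula: 1; Zane–Nora: 1; Zane–Giulia: 1; Zara–Ursula: 1; Zara–Nora: 1; Zara–Giulia: 1; Ursula–Nora: 1; Nora–Giulia: 1.
All other pairs contribute 0.
Summing the contributions gives betweenness(Sara) = 8.

8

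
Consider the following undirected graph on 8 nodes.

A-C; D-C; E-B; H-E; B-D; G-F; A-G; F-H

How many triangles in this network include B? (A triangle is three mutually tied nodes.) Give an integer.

B's neighbors are D and E, but none of them are tied to each other, so no triangle contains B.

0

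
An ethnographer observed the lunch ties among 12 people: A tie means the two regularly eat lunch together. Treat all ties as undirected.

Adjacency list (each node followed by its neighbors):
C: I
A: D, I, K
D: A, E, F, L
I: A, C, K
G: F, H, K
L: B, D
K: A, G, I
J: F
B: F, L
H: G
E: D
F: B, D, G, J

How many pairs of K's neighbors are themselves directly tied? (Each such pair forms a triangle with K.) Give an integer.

K's neighbors: A, G, and I.
Neighbor pairs that are themselves tied: K–A–I. Each forms one triangle with K, for 1 in total.

1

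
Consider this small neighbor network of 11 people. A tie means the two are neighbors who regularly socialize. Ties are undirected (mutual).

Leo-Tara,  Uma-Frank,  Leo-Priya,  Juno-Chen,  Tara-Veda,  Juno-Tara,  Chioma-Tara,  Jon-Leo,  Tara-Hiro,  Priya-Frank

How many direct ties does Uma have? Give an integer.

Uma is directly tied to Frank. That is 1 neighbor, so the degree of Uma is 1.

1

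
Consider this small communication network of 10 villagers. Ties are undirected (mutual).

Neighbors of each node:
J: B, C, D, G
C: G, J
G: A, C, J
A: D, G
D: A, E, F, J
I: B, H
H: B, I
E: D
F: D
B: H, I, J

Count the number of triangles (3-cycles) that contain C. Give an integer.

1

C's neighbors: G and J.
Neighbor pairs that are themselves tied: C–G–J. Each forms one triangle with C, for 1 in total.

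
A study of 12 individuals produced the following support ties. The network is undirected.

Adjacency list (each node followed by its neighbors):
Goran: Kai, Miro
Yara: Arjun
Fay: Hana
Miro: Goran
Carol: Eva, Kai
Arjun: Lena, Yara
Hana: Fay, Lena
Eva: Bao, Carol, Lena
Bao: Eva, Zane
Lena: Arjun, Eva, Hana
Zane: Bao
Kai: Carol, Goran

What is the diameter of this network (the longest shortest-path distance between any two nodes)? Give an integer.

7

Eccentricity of each node (its greatest distance to any other): Arjun:6, Bao:5, Carol:4, Eva:4, Fay:7, Goran:6, Hana:6, Kai:5, Lena:5, Miro:7, Yara:7, Zane:6.
The maximum eccentricity is 7, realized for instance by the pair Fay–Miro via Fay – Hana – Lena – Eva – Carol – Kai – Goran – Miro. So the diameter is 7.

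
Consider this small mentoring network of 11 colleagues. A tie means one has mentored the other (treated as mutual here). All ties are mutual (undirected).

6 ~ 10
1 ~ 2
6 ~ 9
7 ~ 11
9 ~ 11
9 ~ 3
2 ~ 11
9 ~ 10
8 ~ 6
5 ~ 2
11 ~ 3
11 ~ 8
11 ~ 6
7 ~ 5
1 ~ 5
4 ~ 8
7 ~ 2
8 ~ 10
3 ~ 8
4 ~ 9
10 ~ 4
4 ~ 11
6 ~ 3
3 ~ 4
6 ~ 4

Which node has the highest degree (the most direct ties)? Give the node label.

Degrees — 1:2, 2:4, 3:5, 4:6, 5:3, 6:6, 7:3, 8:5, 9:5, 10:4, 11:7.
The maximum is 7, attained only by 11.

11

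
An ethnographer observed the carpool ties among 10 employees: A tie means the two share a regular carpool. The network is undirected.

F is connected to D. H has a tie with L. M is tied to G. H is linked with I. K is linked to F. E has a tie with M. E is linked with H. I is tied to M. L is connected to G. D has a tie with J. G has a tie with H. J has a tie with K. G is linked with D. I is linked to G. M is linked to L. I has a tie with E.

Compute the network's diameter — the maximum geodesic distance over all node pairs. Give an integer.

Eccentricity of each node (its greatest distance to any other): D:3, E:5, F:4, G:3, H:4, I:4, J:4, K:5, L:4, M:4.
The maximum eccentricity is 5, realized for instance by the pair K–E via K – J – D – G – H – E. So the diameter is 5.

5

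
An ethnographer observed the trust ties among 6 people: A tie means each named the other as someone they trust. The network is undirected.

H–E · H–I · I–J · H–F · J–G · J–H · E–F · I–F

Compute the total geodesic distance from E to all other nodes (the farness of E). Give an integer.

Distances from E: F:1, G:3, H:1, I:2, J:2.
Sum = 1 + 3 + 1 + 2 + 2 = 9.

9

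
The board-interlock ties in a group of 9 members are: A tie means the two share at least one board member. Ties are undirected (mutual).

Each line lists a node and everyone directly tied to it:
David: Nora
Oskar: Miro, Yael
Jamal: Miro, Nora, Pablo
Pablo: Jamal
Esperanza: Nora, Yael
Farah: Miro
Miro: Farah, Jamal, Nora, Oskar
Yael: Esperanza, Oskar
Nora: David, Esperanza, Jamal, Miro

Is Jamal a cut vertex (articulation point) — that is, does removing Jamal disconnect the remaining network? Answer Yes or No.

Yes

Removing Jamal leaves {David, Esperanza, Farah, Miro, Nora, Oskar, and Yael} with no path to {Pablo}, so the network splits into 2 components. Jamal is a cut vertex.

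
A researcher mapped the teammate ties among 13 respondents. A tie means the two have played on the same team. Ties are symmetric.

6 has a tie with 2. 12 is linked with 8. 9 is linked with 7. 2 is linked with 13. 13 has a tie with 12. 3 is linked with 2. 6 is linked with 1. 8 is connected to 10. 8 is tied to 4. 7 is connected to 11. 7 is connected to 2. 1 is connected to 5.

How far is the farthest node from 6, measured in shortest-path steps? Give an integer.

Distances from 6: 1:1, 2:1, 3:2, 4:5, 5:2, 7:2, 8:4, 9:3, 10:5, 11:3, 12:3, 13:2.
The largest is 5 (to 4 and 10), so the eccentricity of 6 is 5.

5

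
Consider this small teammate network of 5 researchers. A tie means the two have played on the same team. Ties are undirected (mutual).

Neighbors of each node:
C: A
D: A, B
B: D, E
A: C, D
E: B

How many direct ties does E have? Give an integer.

1

E is directly tied to B. That is 1 neighbor, so the degree of E is 1.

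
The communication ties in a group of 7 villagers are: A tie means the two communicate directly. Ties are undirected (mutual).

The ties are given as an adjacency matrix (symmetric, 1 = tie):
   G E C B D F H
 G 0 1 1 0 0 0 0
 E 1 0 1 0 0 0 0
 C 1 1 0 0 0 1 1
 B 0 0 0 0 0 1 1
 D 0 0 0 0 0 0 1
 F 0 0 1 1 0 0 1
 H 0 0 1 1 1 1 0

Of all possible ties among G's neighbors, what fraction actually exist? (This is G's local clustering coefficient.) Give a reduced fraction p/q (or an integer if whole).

G's neighbors: C and E (k = 2).
Possible neighbor pairs: C(2,2) = 1. Edges among them: C–E → e = 1.
Clustering(G) = 1/1.

1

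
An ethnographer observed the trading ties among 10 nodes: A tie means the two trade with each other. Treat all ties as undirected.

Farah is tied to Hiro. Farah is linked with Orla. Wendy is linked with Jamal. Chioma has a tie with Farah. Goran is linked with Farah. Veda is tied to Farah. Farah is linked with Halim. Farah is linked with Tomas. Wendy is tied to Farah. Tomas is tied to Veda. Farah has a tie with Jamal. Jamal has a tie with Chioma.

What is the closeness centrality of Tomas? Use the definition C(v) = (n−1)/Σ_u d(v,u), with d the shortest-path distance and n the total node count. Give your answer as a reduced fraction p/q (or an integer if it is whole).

Distances from Tomas: Chioma:2, Farah:1, Goran:2, Halim:2, Hiro:2, Jamal:2, Orla:2, Veda:1, Wendy:2. Sum = 16.
n = 10, so closeness = 9/16.

9/16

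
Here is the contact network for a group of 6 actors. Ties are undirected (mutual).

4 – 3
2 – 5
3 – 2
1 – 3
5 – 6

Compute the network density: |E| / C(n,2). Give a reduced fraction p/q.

There are 5 edges and 6 nodes, so the maximum possible is C(6,2) = 15.
Density = 5/15 = 1/3.

1/3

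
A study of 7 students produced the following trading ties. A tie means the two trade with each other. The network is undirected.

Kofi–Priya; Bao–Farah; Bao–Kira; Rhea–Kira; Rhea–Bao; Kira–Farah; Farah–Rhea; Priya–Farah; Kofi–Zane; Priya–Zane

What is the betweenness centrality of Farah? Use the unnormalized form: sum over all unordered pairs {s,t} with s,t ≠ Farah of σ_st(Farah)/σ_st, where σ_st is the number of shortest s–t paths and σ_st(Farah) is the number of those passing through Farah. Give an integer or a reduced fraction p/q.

Pairs whose geodesics pass through Farah — Kofi–Rhea: 1; Kofi–Bao: 1; Kofi–Kira: 1; Priya–Rhea: 1; Priya–Bao: 1; Priya–Kira: 1; Zane–Rhea: 1; Zane–Bao: 1; Zane–Kira: 1.
All other pairs contribute 0.
Summing the contributions gives betweenness(Farah) = 9.

9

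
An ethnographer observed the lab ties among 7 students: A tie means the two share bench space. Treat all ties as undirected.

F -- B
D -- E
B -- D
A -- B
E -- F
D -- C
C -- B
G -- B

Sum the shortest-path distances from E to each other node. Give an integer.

Distances from E: A:3, B:2, C:2, D:1, F:1, G:3.
Sum = 3 + 2 + 2 + 1 + 1 + 3 = 12.

12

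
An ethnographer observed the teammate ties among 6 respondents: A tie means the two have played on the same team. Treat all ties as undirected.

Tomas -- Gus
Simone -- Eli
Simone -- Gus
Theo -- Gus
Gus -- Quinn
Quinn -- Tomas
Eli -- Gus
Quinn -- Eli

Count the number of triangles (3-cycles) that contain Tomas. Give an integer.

Tomas's neighbors: Gus and Quinn.
Neighbor pairs that are themselves tied: Tomas–Gus–Quinn. Each forms one triangle with Tomas, for 1 in total.

1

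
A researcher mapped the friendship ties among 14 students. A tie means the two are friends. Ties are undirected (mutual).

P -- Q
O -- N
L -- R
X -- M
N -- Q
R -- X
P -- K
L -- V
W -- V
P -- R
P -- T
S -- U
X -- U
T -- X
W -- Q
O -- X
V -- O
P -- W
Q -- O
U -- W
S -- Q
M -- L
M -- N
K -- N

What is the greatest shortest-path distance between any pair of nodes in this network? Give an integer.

Eccentricity of each node (its greatest distance to any other): K:3, L:4, M:3, N:3, O:2, P:3, Q:3, R:3, S:4, T:3, U:3, V:3, W:3, X:3.
The maximum eccentricity is 4, realized for instance by the pair L–S via L – V – W – U – S. So the diameter is 4.

4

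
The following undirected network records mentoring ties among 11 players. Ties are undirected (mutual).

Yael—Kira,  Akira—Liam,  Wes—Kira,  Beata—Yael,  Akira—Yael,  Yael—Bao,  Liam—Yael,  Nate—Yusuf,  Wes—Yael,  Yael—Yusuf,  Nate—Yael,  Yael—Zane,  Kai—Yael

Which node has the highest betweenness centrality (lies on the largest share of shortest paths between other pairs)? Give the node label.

Unnormalized betweenness of each node: Akira:0, Bao:0, Beata:0, Kai:0, Kira:0, Liam:0, Nate:0, Wes:0, Yael:42, Yusuf:0, Zane:0.
Yael has the largest value, 42, making it the main broker — the node through which the most shortest paths run.

Yael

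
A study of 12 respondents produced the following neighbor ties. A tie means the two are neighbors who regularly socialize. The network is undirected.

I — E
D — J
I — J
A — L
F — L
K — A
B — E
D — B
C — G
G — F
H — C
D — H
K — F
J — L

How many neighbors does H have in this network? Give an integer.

2

H is directly tied to C and D. That is 2 neighbors, so the degree of H is 2.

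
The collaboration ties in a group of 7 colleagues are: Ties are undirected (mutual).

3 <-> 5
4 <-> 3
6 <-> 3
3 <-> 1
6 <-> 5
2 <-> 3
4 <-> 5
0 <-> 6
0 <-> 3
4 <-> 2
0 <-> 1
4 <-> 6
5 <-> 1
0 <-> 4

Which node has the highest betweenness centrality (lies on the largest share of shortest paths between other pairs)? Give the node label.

3

Unnormalized betweenness of each node: 0:2/3, 1:1/4, 2:0, 3:41/12, 4:7/4, 5:2/3, 6:1/4.
3 has the largest value, 41/12, making it the main broker — the node through which the most shortest paths run.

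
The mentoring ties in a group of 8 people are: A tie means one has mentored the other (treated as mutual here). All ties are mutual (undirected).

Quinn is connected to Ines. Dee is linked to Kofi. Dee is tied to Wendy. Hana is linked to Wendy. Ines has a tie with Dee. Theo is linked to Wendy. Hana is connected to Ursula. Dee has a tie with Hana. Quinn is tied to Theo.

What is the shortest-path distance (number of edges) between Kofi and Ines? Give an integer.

2

One shortest route is Kofi – Dee – Ines, which uses 2 edges, and Kofi and Ines are not directly tied, so nothing shorter exists. So d(Kofi,Ines) = 2.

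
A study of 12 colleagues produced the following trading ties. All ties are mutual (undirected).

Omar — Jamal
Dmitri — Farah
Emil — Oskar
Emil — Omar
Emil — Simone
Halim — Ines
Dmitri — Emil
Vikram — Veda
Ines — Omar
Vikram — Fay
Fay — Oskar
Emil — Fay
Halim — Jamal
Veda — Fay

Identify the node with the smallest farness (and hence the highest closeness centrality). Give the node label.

Farness (sum of distances to all others) for each node — Dmitri:26, Emil:18, Farah:36, Fay:23, Halim:38, Ines:30, Jamal:30, Omar:22, Oskar:25, Simone:28, Veda:32, Vikram:32.
The smallest farness is 18, for Emil, so Emil has the highest closeness.

Emil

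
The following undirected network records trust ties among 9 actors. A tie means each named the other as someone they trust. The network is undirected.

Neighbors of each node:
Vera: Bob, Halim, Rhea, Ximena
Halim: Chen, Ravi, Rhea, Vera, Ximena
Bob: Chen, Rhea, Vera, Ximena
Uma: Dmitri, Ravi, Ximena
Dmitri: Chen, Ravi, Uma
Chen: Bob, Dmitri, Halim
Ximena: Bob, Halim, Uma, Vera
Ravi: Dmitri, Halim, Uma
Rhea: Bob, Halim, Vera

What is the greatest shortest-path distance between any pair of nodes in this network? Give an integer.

Eccentricity of each node (its greatest distance to any other): Bob:3, Chen:2, Dmitri:3, Halim:2, Ravi:3, Rhea:3, Uma:3, Vera:3, Ximena:2.
The maximum eccentricity is 3, realized for instance by the pair Rhea–Uma via Rhea – Bob – Ximena – Uma. So the diameter is 3.

3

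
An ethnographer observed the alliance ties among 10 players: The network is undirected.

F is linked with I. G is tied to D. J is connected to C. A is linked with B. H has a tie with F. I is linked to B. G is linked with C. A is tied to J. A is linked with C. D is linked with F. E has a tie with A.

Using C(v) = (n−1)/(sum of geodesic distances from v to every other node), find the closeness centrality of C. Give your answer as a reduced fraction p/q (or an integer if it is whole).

Distances from C: A:1, B:2, D:2, E:2, F:3, G:1, H:4, I:3, J:1. Sum = 19.
n = 10, so closeness = 9/19.

9/19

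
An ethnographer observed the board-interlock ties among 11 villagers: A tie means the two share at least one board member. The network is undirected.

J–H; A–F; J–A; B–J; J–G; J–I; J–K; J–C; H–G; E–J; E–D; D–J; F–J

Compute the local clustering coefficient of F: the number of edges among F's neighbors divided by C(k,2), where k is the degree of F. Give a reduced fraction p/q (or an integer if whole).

F's neighbors: A and J (k = 2).
Possible neighbor pairs: C(2,2) = 1. Edges among them: A–J → e = 1.
Clustering(F) = 1/1.

1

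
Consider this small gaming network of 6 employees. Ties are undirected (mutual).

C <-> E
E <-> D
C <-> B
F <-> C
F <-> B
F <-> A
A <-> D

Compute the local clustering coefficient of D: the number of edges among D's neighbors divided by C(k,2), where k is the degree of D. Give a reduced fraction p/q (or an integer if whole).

0

D's neighbors: A and E (k = 2).
Possible neighbor pairs: C(2,2) = 1. Edges among them: none → e = 0.
Clustering(D) = 0/1.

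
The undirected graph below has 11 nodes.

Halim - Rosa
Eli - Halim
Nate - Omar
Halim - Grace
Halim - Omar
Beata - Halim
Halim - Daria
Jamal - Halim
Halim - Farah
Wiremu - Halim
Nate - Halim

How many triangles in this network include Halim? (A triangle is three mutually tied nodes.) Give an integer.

Halim's neighbors: Beata, Daria, Eli, Farah, Grace, Jamal, Nate, Omar, Rosa, and Wiremu.
Neighbor pairs that are themselves tied: Halim–Nate–Omar. Each forms one triangle with Halim, for 1 in total.

1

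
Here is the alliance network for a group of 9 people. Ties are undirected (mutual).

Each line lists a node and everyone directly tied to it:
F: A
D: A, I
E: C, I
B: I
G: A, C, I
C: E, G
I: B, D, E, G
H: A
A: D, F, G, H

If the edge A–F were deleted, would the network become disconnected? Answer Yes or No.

Without the A–F edge there is no alternate route between A and F, so the network disconnects. It is a bridge.

Yes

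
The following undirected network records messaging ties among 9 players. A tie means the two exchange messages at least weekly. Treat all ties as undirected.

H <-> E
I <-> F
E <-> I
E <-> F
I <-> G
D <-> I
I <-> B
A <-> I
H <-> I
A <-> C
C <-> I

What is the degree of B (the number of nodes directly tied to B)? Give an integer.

1

B is directly tied to I. That is 1 neighbor, so the degree of B is 1.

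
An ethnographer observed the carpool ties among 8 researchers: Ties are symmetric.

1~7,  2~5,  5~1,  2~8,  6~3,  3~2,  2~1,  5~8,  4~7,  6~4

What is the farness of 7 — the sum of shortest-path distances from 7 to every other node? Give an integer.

14

Distances from 7: 1:1, 2:2, 3:3, 4:1, 5:2, 6:2, 8:3.
Sum = 1 + 2 + 3 + 1 + 2 + 2 + 3 = 14.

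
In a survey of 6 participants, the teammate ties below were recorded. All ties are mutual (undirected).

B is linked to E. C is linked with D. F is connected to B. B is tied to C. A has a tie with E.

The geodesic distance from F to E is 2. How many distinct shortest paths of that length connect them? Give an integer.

The shortest distance is 2, and the only length-2 path is F–B–E. So there is exactly 1 shortest path.

1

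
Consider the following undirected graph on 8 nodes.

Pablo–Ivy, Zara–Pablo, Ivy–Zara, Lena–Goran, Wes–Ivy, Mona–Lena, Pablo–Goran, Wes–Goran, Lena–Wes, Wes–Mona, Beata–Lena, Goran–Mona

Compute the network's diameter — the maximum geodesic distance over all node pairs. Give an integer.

4

Eccentricity of each node (its greatest distance to any other): Beata:4, Goran:2, Ivy:3, Lena:3, Mona:3, Pablo:3, Wes:2, Zara:4.
The maximum eccentricity is 4, realized for instance by the pair Zara–Beata via Zara – Ivy – Wes – Lena – Beata. So the diameter is 4.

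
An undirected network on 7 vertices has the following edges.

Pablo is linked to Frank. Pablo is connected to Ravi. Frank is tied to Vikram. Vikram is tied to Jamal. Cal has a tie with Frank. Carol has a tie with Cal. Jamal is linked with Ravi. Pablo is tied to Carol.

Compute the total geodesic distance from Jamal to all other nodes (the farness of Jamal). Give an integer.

12

Distances from Jamal: Cal:3, Carol:3, Frank:2, Pablo:2, Ravi:1, Vikram:1.
Sum = 3 + 3 + 2 + 2 + 1 + 1 = 12.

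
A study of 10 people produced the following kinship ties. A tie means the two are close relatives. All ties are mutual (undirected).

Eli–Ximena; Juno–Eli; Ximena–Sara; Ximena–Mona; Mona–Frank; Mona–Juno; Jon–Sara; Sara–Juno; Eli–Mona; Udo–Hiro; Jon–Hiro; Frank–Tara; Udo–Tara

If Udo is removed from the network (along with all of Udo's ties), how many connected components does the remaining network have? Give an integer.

Udo's neighbors (Hiro and Tara) remain reachable from one another through other ties, so the rest of the network stays in one piece.

1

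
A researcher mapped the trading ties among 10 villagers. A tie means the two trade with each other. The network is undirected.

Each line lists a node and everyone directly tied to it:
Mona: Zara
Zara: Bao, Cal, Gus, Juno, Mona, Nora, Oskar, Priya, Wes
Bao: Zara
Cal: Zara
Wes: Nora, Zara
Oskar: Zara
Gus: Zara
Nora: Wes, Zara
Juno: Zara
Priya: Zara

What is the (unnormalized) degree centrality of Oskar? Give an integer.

1

Oskar is directly tied to Zara. That is 1 neighbor, so the degree of Oskar is 1.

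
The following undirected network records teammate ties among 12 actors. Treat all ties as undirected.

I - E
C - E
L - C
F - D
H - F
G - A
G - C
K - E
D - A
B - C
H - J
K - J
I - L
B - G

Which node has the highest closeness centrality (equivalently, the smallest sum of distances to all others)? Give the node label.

Farness (sum of distances to all others) for each node — A:29, B:30, C:24, D:32, E:25, F:34, G:26, H:34, I:33, J:31, K:28, L:32.
The smallest farness is 24, for C, so C has the highest closeness.

C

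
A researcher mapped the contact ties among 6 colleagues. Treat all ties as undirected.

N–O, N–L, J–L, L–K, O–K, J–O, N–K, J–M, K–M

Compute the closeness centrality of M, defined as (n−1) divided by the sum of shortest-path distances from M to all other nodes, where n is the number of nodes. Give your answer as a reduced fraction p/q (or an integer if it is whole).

5/8

Distances from M: J:1, K:1, L:2, N:2, O:2. Sum = 8.
n = 6, so closeness = 5/8.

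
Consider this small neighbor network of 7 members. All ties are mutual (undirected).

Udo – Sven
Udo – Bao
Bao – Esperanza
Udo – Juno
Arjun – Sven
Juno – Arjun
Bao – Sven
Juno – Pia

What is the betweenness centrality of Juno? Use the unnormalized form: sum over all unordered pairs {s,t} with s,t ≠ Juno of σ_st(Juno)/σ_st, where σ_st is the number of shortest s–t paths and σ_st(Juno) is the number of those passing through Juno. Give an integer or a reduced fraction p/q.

Pairs whose geodesics pass through Juno — Sven–Pia: 2/2; Esperanza–Pia: 1; Bao–Pia: 1; Udo–Pia: 1; Udo–Arjun: 1/2; Pia–Arjun: 1.
All other pairs contribute 0.
Summing the contributions gives betweenness(Juno) = 11/2.

11/2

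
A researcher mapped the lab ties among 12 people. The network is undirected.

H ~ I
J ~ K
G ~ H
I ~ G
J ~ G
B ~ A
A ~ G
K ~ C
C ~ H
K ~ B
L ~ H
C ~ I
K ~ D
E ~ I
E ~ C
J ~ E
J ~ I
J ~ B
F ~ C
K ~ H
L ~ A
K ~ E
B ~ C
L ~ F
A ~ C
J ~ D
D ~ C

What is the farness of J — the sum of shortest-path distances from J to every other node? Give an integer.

Distances from J: A:2, B:1, C:2, D:1, E:1, F:3, G:1, H:2, I:1, K:1, L:3.
Sum = 2 + 1 + 2 + 1 + 1 + 3 + 1 + 2 + 1 + 1 + 3 = 18.

18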